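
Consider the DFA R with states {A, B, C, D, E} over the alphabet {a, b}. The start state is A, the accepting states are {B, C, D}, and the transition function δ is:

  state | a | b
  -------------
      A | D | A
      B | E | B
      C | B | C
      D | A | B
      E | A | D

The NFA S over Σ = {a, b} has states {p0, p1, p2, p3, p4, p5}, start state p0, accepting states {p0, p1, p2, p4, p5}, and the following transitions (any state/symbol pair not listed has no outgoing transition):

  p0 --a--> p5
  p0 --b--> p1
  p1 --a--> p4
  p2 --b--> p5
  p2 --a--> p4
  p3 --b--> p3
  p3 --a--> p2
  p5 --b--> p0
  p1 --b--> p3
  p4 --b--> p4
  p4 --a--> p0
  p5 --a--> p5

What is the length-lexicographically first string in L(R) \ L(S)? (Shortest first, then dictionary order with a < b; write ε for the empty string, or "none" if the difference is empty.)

abbb

The string abbb is accepted by R but not by S.
No shorter string lies in the difference, and abbb is the lexicographically first length-4 string in L(R) \ L(S).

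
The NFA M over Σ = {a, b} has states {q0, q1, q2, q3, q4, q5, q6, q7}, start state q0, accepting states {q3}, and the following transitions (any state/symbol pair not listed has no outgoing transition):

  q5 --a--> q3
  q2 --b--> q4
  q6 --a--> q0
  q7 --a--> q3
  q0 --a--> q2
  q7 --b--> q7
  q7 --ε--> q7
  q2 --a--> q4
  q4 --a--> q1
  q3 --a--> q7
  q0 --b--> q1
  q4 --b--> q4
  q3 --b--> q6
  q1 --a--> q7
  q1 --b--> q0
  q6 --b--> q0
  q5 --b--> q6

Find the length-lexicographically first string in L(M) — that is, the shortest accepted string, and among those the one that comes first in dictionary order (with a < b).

baa

A breadth-first search from q0 reaches an accepting state first via the path q0 → q1 → q7 → q3 on input baa.
No string of length < 3 is accepted (BFS exhausts all shorter strings without reaching an accepting state), and baa is the lexicographically least accepting string of length 3.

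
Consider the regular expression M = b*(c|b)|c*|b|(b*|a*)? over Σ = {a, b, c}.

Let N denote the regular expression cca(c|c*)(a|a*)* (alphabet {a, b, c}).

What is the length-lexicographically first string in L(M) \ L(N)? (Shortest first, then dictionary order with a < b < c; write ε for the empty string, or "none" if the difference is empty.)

ε

The empty string ε is accepted by M but not by N.
Since ε is the unique shortest string, it is the required witness.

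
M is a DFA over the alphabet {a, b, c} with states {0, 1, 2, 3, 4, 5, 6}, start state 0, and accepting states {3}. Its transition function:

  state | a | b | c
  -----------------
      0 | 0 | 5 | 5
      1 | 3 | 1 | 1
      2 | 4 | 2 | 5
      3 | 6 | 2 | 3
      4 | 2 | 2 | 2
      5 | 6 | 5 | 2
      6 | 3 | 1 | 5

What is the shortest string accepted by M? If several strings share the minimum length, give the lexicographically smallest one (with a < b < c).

baa

A breadth-first search from 0 reaches an accepting state first via the path 0 → 5 → 6 → 3 on input baa.
No string of length < 3 is accepted (BFS exhausts all shorter strings without reaching an accepting state), and baa is the lexicographically least accepting string of length 3.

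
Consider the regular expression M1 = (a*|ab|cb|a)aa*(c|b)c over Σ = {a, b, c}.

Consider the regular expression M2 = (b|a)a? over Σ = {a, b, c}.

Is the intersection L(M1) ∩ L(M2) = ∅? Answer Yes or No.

Yes

Converting the expression M1 to a DFA (subset construction, then merging equivalent states) gives the minimal DFA with states {r0, r1, r2, r3, r4, r5, r6, r7, r8}, start state r0, accepting states {r8} and transitions r0: a→r1, b→r2, c→r3; r1: a→r4, b→r5, c→r6; r2: a→r2, b→r2, c→r2; r3: a→r2, b→r7, c→r2; r4: a→r4, b→r6, c→r6; r5: a→r4, b→r2, c→r8; r6: a→r2, b→r2, c→r8; r7: a→r4, b→r2, c→r2; r8: a→r2, b→r2, c→r2.
Converting the expression M2 to a DFA (subset construction, then merging equivalent states) gives the minimal DFA with states {t0, t1, t2, t3}, start state t0, accepting states {t1, t3} and transitions t0: a→t1, b→t1, c→t2; t1: a→t3, b→t2, c→t2; t2: a→t2, b→t2, c→t2; t3: a→t2, b→t2, c→t2.
Exploring the product automaton M1 × M2 from the start pair (r0, t0), following both machines on each input symbol, reaches 12 state pairs: (r0, t0), (r1, t1), (r2, t1), (r3, t2), (r4, t3), (r5, t2), (r6, t2), (r2, t3), (r2, t2), (r7, t2), (r4, t2), (r8, t2).
M1 accepts in {r8} and M2 accepts in {t1, t3}; no reachable pair has both components accepting, so no string drives both machines to acceptance simultaneously and L(M1) ∩ L(M2) = ∅.
So no string is accepted by both, and the intersection is empty.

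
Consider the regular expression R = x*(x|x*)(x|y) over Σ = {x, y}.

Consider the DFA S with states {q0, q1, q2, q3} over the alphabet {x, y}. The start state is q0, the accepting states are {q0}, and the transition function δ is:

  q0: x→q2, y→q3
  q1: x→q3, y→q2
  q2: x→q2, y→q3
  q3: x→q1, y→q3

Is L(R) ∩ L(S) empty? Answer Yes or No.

Converting the expression R to a DFA (subset construction, then merging equivalent states) gives the minimal DFA with states {r0, r1, r2, r3}, start state r0, accepting states {r1, r2} and transitions r0: x→r1, y→r2; r1: x→r1, y→r2; r2: x→r3, y→r3; r3: x→r3, y→r3.
Exploring the product automaton R × S from the start pair (r0, q0), following both machines on each input symbol, reaches 6 state pairs: (r0, q0), (r1, q2), (r2, q3), (r3, q1), (r3, q3), (r3, q2).
R accepts in {r1, r2} and S accepts in {q0}; no reachable pair has both components accepting, so no string drives both machines to acceptance simultaneously and L(R) ∩ L(S) = ∅.
So no string is accepted by both, and the intersection is empty.

Yes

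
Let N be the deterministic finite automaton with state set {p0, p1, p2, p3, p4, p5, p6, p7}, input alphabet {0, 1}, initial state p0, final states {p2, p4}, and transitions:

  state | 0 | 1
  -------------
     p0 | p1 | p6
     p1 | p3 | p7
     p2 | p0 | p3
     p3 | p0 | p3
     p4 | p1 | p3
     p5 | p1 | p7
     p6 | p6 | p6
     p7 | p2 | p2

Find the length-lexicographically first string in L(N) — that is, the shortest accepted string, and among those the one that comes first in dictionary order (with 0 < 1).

010

A breadth-first search from p0 reaches an accepting state first via the path p0 → p1 → p7 → p2 on input 010.
No string of length < 3 is accepted (BFS exhausts all shorter strings without reaching an accepting state), and 010 is the lexicographically least accepting string of length 3.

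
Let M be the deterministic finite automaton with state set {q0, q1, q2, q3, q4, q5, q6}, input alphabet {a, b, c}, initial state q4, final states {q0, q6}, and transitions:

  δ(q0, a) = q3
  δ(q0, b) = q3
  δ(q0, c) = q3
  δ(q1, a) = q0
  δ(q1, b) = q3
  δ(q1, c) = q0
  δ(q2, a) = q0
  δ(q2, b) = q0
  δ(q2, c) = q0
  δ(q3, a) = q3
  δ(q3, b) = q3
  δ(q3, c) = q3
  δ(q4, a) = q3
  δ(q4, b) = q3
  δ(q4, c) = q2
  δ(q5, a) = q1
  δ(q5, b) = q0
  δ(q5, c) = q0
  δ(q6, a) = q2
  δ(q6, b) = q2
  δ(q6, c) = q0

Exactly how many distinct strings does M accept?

3

The useful subgraph on states {q0, q2, q4} is acyclic, so L(M) is finite; the longest accepting path visits 3 useful states, giving maximum string length 2.
Counting accepting paths from q4 by length: 3 of length 2. Total 3.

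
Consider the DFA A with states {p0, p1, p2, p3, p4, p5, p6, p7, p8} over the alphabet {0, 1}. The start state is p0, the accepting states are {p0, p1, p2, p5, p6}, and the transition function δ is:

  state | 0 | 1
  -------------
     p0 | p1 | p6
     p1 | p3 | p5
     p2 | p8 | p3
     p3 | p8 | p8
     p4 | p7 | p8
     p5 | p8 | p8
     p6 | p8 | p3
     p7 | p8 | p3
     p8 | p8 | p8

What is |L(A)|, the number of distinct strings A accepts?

The useful subgraph on states {p0, p1, p5, p6} is acyclic, so L(A) is finite; the longest accepting path visits 3 useful states, giving maximum string length 2.
Counting accepting paths from p0 by length: 1 of length 0, 2 of length 1, 1 of length 2. Total 4.

4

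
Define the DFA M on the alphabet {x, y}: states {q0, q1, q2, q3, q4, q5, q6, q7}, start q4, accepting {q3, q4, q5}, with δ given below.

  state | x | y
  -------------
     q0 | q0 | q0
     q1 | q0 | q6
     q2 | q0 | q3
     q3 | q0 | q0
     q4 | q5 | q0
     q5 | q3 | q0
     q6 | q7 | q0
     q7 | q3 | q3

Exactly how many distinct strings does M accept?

3

The useful subgraph on states {q3, q4, q5} is acyclic, so L(M) is finite; the longest accepting path visits 3 useful states, giving maximum string length 2.
Counting accepting paths from q4 by length: 1 of length 0, 1 of length 1, 1 of length 2. Total 3.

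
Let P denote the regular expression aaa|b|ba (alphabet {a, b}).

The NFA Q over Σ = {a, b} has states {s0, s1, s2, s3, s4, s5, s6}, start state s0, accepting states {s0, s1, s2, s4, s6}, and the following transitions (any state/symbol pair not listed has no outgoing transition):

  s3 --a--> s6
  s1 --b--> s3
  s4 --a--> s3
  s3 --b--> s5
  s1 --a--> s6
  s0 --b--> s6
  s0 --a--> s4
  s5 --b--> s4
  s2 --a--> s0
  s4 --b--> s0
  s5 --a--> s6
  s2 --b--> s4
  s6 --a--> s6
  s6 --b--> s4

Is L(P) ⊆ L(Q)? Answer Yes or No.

Yes

Converting the expression P to a DFA (subset construction, then merging equivalent states) gives the minimal DFA with states {p0, p1, p2, p3, p4, p5}, start state p0, accepting states {p2, p5} and transitions p0: a→p1, b→p2; p1: a→p3, b→p4; p2: a→p5, b→p4; p3: a→p5, b→p4; p4: a→p4, b→p4; p5: a→p4, b→p4.
Exploring the product automaton P × Q from the start pair (p0, s0), following both machines on each input symbol, reaches 10 state pairs: (p0, s0), (p1, s4), (p2, s6), (p3, s3), (p4, s0), (p5, s6), (p4, s4), (p4, s5), (p4, s6), (p4, s3).
P accepts in {p2, p5} and Q accepts in {s0, s1, s2, s4, s6}. The reachable pairs whose P-component is accepting are (p2, s6), (p5, s6); in each of them the Q-component is accepting too, so the product for L(P) \ L(Q) (P-component accepting, Q-component rejecting) has no reachable accepting pair and the difference is empty.
Hence every string in L(P) is also in L(Q).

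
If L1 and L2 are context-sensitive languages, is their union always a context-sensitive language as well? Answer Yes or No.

Yes

A linear-bounded automaton can nondeterministically choose to simulate the LBA for L₁ or the LBA for L₂; equivalently, with disjoint nonterminals, S → S₁ | S₂ added to two noncontracting grammars is still noncontracting.
So the context-sensitive languages are closed under union.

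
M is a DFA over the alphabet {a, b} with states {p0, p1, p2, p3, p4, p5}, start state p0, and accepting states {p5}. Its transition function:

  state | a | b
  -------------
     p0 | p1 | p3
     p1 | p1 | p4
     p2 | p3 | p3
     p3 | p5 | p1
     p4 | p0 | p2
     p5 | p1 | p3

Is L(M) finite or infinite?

State p1 is reachable from the start and can reach an accepting state, and it lies on the cycle p1 → p1.
Traversing that cycle any number of times yields accepted strings of unbounded length, so the language is infinite.

infinite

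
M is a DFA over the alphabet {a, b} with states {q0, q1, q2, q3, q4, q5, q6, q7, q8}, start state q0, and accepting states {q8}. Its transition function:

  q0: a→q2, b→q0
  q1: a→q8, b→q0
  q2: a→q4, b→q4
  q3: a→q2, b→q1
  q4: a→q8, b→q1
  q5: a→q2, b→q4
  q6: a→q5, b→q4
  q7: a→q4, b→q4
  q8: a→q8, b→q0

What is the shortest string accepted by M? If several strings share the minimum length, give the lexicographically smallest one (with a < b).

A breadth-first search from q0 reaches an accepting state first via the path q0 → q2 → q4 → q8 on input aaa.
No string of length < 3 is accepted (BFS exhausts all shorter strings without reaching an accepting state), and aaa is the lexicographically least accepting string of length 3.

aaa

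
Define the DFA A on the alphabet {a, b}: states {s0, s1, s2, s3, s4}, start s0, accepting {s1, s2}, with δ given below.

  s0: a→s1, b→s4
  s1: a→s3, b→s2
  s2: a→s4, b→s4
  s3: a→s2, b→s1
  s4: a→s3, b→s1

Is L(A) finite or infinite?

State s1 is reachable from the start and can reach an accepting state, and it lies on the cycle s1 → s2 → s4 → s1.
Traversing that cycle any number of times yields accepted strings of unbounded length, so the language is infinite.

infinite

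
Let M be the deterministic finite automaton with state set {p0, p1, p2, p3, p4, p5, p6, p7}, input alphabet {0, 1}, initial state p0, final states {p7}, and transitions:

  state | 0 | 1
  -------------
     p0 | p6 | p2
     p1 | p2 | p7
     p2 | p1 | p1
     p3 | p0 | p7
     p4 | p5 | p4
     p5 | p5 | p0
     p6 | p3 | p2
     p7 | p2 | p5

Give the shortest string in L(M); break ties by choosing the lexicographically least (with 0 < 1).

001

A breadth-first search from p0 reaches an accepting state first via the path p0 → p6 → p3 → p7 on input 001.
No string of length < 3 is accepted (BFS exhausts all shorter strings without reaching an accepting state), and 001 is the lexicographically least accepting string of length 3.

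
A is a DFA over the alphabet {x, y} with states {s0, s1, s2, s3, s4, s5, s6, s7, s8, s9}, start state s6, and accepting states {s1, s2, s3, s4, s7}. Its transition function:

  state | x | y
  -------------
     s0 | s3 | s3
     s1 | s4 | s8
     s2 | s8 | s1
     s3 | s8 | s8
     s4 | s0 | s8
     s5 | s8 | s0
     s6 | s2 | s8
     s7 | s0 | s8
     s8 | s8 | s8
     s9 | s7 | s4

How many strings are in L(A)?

The useful subgraph on states {s0, s1, s2, s3, s4, s6} is acyclic, so L(A) is finite; the longest accepting path visits 6 useful states, giving maximum string length 5.
Counting accepting paths from s6 by length: 1 of length 1, 1 of length 2, 1 of length 3, 2 of length 5. Total 5.

5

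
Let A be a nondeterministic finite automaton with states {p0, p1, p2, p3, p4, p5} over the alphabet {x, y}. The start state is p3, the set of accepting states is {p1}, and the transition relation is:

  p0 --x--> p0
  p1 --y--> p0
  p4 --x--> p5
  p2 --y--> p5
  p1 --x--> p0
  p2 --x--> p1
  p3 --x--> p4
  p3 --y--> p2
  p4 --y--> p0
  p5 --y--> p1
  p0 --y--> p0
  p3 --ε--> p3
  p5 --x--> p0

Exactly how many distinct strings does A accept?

3

The useful subgraph on states {p1, p2, p3, p4, p5} is acyclic, so L(A) is finite; the longest accepting path visits 4 useful states, giving maximum string length 3.
Counting accepting paths from p3 by length: 1 of length 2, 2 of length 3. Total 3.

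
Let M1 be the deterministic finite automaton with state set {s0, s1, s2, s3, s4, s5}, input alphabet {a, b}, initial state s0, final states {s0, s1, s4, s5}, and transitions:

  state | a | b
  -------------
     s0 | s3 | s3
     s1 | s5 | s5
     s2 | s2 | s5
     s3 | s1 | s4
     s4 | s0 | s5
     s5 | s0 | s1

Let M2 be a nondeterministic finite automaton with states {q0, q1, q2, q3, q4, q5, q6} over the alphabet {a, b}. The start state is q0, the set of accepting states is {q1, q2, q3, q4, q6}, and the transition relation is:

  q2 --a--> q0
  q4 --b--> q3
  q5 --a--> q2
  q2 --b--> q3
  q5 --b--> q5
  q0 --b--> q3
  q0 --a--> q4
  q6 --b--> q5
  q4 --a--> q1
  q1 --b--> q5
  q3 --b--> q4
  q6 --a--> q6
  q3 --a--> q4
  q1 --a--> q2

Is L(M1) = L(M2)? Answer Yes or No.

The empty string ε is accepted by M1 but rejected by M2.
So L(M1) ≠ L(M2).

No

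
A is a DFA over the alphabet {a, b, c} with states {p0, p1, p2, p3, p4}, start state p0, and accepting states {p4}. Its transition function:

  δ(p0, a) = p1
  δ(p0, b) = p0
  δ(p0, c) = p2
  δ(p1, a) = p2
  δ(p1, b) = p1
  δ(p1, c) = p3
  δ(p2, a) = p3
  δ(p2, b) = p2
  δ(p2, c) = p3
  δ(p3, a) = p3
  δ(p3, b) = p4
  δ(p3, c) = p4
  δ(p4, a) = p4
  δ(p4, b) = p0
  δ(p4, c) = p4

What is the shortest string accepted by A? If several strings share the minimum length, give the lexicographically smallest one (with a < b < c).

acb

A breadth-first search from p0 reaches an accepting state first via the path p0 → p1 → p3 → p4 on input acb.
No string of length < 3 is accepted (BFS exhausts all shorter strings without reaching an accepting state), and acb is the lexicographically least accepting string of length 3.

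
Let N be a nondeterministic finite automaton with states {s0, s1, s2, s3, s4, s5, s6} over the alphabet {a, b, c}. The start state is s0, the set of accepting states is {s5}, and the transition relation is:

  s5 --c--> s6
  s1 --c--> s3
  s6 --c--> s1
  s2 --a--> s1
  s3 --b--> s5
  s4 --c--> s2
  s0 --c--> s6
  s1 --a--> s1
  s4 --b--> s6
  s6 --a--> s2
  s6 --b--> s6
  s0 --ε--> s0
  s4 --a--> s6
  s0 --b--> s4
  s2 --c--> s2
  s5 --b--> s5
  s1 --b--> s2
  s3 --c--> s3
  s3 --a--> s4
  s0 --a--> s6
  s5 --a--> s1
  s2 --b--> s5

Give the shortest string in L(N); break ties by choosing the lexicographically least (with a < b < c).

A breadth-first search from s0 reaches an accepting state first via the path s0 → s6 → s2 → s5 on input aab.
No string of length < 3 is accepted (BFS exhausts all shorter strings without reaching an accepting state), and aab is the lexicographically least accepting string of length 3.

aab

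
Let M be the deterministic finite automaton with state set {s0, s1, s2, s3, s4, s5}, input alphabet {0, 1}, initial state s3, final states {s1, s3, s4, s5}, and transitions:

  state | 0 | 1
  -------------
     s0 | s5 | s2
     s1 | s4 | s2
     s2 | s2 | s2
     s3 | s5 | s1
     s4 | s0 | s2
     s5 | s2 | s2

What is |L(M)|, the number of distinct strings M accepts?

5

The useful subgraph on states {s0, s1, s3, s4, s5} is acyclic, so L(M) is finite; the longest accepting path visits 5 useful states, giving maximum string length 4.
Counting accepting paths from s3 by length: 1 of length 0, 2 of length 1, 1 of length 2, 1 of length 4. Total 5.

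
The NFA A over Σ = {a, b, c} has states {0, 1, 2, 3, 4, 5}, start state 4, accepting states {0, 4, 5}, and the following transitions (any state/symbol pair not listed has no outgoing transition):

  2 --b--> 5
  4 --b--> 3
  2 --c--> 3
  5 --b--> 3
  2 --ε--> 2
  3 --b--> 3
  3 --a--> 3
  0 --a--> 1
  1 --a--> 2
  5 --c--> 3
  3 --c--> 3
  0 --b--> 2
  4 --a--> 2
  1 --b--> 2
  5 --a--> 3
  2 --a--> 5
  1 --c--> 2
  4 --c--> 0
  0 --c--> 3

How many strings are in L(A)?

The useful subgraph on states {0, 1, 2, 4, 5} is acyclic, so L(A) is finite; the longest accepting path visits 5 useful states, giving maximum string length 4.
Counting accepting paths from 4 by length: 1 of length 0, 1 of length 1, 2 of length 2, 2 of length 3, 6 of length 4. Total 12.

12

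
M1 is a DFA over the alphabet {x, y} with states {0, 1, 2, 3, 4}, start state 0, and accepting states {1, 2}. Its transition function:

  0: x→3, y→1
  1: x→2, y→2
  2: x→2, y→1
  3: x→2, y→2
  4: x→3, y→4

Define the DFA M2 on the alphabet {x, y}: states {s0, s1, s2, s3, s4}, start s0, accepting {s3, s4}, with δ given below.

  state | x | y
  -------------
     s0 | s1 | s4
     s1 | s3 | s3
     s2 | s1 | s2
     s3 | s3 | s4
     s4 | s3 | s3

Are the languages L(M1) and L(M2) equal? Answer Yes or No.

Yes

Exploring the product automaton M1 × M2 from the start pair (0, s0), following both machines on each input symbol, reaches 4 state pairs: (0, s0), (3, s1), (1, s4), (2, s3).
M1 accepts in {1, 2} and M2 accepts in {s3, s4}. In every reachable pair the two components are either both accepting — (1, s4), (2, s3) — or both non-accepting, so no string is accepted by exactly one of the machines: L(M1) \ L(M2) and L(M2) \ L(M1) are both empty.
Hence every string is accepted by M1 iff it is accepted by M2, and the two languages coincide.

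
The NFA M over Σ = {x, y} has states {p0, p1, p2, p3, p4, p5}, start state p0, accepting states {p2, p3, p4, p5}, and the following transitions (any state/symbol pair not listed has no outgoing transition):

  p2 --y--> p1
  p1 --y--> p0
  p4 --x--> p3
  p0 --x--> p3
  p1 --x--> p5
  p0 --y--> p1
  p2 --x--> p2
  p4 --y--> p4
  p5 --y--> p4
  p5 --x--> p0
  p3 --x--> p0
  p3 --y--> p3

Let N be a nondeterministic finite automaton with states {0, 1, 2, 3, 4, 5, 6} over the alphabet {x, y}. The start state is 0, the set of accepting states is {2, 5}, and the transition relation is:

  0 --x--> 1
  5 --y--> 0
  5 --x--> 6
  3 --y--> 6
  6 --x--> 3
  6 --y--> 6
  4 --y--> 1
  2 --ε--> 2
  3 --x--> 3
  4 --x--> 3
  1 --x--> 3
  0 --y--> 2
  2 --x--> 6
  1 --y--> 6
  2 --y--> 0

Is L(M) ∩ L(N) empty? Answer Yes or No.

Yes

Exploring the product automaton M × N from the start pair (p0, 0), following both machines on each input symbol, reaches 11 state pairs: (p0, 0), (p3, 1), (p1, 2), (p0, 3), (p3, 6), (p5, 6), (p3, 3), (p1, 6), (p4, 6), (p5, 3), (p0, 6).
M accepts in {p2, p3, p4, p5} and N accepts in {2, 5}; no reachable pair has both components accepting, so no string drives both machines to acceptance simultaneously and L(M) ∩ L(N) = ∅.
So no string is accepted by both, and the intersection is empty.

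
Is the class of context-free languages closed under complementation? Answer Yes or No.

CFLs are closed under union, so if they were also closed under complement they would be closed under intersection by De Morgan (L₁ ∩ L₂ is the complement of the union of the complements). But {aⁿbⁿcᵐ} ∩ {aᵐbⁿcⁿ} = {aⁿbⁿcⁿ} is not context-free although both operands are.

No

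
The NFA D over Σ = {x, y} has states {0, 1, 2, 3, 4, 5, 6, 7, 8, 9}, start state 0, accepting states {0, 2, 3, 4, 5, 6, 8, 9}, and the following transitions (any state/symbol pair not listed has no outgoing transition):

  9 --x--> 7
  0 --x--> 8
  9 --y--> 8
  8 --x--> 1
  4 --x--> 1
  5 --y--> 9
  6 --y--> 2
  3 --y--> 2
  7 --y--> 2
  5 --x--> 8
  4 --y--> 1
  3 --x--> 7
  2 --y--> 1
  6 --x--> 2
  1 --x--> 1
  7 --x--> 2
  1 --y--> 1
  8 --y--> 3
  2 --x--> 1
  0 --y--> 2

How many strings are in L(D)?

7

The useful subgraph on states {0, 2, 3, 7, 8} is acyclic, so L(D) is finite; the longest accepting path visits 5 useful states, giving maximum string length 4.
Counting accepting paths from 0 by length: 1 of length 0, 2 of length 1, 1 of length 2, 1 of length 3, 2 of length 4. Total 7.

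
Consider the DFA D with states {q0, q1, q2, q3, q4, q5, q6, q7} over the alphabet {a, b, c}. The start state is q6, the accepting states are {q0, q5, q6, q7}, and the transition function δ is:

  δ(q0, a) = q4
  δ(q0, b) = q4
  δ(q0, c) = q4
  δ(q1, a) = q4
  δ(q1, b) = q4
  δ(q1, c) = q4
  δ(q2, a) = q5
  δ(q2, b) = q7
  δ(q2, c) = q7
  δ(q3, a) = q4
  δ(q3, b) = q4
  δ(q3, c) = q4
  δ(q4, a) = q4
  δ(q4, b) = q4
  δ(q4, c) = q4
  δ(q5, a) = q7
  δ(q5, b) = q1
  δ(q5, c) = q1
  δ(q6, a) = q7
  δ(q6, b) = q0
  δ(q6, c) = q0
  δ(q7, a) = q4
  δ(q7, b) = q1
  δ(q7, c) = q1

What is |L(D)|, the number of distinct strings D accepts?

4

The useful subgraph on states {q0, q6, q7} is acyclic, so L(D) is finite; the longest accepting path visits 2 useful states, giving maximum string length 1.
Counting accepting paths from q6 by length: 1 of length 0, 3 of length 1. Total 4.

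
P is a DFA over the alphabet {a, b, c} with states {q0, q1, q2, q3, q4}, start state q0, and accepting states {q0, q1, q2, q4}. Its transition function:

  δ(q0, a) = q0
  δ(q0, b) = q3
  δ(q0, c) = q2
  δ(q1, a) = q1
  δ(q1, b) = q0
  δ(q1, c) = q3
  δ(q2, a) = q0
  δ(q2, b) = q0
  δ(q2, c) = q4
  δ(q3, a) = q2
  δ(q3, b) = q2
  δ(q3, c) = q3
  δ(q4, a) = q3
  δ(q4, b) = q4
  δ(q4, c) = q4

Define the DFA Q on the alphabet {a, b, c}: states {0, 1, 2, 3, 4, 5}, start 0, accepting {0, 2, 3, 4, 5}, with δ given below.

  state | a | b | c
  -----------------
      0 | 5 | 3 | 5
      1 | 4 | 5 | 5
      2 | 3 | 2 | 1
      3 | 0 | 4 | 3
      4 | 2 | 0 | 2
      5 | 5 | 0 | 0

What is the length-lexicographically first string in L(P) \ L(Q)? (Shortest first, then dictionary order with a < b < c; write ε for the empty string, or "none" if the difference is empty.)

bbac

The string bbac is accepted by P but not by Q.
No shorter string lies in the difference, and bbac is the lexicographically first length-4 string in L(P) \ L(Q).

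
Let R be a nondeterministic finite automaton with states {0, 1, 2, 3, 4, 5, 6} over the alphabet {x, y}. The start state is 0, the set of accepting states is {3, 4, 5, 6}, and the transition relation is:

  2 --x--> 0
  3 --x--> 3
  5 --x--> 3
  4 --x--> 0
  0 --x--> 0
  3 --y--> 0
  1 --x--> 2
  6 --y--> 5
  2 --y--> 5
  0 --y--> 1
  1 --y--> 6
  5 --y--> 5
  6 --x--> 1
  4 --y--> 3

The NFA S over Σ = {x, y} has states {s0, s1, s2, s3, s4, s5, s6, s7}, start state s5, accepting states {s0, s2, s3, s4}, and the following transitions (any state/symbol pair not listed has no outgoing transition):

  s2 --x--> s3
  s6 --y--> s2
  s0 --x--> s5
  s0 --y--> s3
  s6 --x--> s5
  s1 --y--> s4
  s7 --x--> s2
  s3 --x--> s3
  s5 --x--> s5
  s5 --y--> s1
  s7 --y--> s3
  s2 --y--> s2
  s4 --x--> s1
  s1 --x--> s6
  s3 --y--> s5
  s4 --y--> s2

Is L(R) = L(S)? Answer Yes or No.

Yes

Exploring the product automaton R × S from the start pair (0, s5), following both machines on each input symbol, reaches 6 state pairs: (0, s5), (1, s1), (2, s6), (6, s4), (5, s2), (3, s3).
R accepts in {3, 4, 5, 6} and S accepts in {s0, s2, s3, s4}. In every reachable pair the two components are either both accepting — (6, s4), (5, s2), (3, s3) — or both non-accepting, so no string is accepted by exactly one of the machines: L(R) \ L(S) and L(S) \ L(R) are both empty.
Hence every string is accepted by R iff it is accepted by S, and the two languages coincide.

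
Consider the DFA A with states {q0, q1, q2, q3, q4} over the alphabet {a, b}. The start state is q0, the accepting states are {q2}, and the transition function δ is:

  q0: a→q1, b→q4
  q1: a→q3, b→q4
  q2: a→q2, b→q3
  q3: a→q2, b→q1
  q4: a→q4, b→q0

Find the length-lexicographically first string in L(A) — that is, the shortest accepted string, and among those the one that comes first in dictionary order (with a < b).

aaa

A breadth-first search from q0 reaches an accepting state first via the path q0 → q1 → q3 → q2 on input aaa.
No string of length < 3 is accepted (BFS exhausts all shorter strings without reaching an accepting state), and aaa is the lexicographically least accepting string of length 3.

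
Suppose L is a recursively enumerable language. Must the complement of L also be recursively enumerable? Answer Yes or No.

No

If both L and its complement were r.e., running the two recognisers in parallel would decide L, so L would be recursive; but there are r.e. languages that are not recursive (e.g. the halting problem), and their complements are therefore not r.e.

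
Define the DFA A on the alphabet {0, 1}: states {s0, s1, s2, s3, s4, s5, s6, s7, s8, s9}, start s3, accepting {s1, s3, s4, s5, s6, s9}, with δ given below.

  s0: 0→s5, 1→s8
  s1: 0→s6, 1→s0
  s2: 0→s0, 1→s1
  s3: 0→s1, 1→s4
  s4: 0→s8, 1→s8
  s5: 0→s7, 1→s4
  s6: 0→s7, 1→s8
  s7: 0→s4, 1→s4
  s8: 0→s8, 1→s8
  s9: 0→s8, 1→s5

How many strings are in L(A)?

The useful subgraph on states {s0, s1, s3, s4, s5, s6, s7} is acyclic, so L(A) is finite; the longest accepting path visits 6 useful states, giving maximum string length 5.
Counting accepting paths from s3 by length: 1 of length 0, 2 of length 1, 1 of length 2, 1 of length 3, 3 of length 4, 2 of length 5. Total 10.

10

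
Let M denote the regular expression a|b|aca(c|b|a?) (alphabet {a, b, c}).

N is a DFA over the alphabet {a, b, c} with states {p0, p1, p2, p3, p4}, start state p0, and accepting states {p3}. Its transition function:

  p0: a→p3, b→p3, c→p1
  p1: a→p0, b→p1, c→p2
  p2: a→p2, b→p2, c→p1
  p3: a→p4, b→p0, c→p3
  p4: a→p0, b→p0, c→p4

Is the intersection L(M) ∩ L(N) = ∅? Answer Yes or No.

The string a is accepted by both M and N.
Hence L(M) ∩ L(N) ≠ ∅.

No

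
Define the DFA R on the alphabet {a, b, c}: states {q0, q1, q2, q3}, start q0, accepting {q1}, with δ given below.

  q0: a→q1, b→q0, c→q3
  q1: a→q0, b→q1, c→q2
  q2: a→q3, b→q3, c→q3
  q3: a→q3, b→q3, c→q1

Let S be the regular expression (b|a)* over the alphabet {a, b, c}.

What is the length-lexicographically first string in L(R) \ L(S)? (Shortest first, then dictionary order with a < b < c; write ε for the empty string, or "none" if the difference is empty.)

cc

The string cc is accepted by R but not by S.
No shorter string lies in the difference, and cc is the lexicographically first length-2 string in L(R) \ L(S).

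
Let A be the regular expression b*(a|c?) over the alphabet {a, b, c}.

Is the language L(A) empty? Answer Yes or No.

The empty string ε matches the expression, so it belongs to L(A).
Since L(A) contains at least one string, it is not empty.

No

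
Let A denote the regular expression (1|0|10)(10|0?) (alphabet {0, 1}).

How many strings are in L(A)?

The expression has no Kleene star, so L(A) is finite. Expanding the alternatives gives {0, 1, 00, 10, 010, 100, 110, 1010}.
That is 2 of length 1, 2 of length 2, 3 of length 3, 1 of length 4: 8 strings in all.

8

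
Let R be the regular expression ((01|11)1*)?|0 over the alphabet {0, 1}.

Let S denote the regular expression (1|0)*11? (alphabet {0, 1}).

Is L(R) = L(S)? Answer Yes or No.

The empty string ε is accepted by R but rejected by S.
So L(R) ≠ L(S).

No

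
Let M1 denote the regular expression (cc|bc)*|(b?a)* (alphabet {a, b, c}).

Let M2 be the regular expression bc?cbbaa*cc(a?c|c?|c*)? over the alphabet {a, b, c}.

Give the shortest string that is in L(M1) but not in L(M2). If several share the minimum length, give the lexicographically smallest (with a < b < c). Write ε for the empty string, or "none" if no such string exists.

ε

The empty string ε is accepted by M1 but not by M2.
Since ε is the unique shortest string, it is the required witness.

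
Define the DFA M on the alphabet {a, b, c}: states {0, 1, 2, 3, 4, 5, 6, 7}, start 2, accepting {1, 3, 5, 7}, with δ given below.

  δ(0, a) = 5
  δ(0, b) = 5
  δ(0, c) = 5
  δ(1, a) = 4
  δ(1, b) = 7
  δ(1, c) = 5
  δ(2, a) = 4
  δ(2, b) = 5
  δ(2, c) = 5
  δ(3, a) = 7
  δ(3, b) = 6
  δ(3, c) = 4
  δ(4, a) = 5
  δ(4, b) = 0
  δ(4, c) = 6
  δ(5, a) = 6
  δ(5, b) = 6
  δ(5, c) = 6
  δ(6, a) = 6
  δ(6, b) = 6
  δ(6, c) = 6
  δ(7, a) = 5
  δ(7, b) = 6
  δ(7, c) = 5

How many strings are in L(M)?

The useful subgraph on states {0, 2, 4, 5} is acyclic, so L(M) is finite; the longest accepting path visits 4 useful states, giving maximum string length 3.
Counting accepting paths from 2 by length: 2 of length 1, 1 of length 2, 3 of length 3. Total 6.

6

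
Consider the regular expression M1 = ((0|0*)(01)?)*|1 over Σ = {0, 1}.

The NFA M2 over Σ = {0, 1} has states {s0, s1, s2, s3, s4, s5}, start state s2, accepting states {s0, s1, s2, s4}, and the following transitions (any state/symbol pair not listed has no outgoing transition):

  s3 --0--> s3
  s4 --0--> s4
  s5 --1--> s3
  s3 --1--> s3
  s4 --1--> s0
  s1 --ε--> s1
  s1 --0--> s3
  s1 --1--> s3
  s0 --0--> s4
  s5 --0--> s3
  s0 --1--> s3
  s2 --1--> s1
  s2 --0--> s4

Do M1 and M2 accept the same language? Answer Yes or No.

Converting the expression M1 to a DFA (subset construction, then merging equivalent states) gives the minimal DFA with states {r0, r1, r2, r3, r4}, start state r0, accepting states {r0, r1, r2, r3} and transitions r0: 0→r1, 1→r2; r1: 0→r1, 1→r3; r2: 0→r4, 1→r4; r3: 0→r1, 1→r4; r4: 0→r4, 1→r4.
Exploring the product automaton M1 × M2 from the start pair (r0, s2), following both machines on each input symbol, reaches 5 state pairs: (r0, s2), (r1, s4), (r2, s1), (r3, s0), (r4, s3).
M1 accepts in {r0, r1, r2, r3} and M2 accepts in {s0, s1, s2, s4}. In every reachable pair the two components are either both accepting — (r0, s2), (r1, s4), (r2, s1), (r3, s0) — or both non-accepting, so no string is accepted by exactly one of the machines: L(M1) \ L(M2) and L(M2) \ L(M1) are both empty.
Hence every string is accepted by M1 iff it is accepted by M2, and the two languages coincide.

Yes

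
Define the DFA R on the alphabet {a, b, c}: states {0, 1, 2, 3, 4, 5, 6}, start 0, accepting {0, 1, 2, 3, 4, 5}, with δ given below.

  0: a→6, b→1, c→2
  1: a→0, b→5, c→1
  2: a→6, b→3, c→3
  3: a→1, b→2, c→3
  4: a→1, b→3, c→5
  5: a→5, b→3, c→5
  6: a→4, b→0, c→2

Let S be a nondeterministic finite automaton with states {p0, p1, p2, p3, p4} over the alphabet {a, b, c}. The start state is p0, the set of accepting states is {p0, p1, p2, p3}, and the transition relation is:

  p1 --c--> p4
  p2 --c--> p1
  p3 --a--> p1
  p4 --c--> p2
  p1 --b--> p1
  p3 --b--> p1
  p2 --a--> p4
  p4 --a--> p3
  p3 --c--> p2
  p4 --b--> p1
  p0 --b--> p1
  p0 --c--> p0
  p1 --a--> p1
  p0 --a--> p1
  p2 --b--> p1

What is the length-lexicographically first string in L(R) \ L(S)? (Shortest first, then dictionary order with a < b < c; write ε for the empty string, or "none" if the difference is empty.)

The string ac is accepted by R but not by S.
No shorter string lies in the difference, and ac is the lexicographically first length-2 string in L(R) \ L(S).

ac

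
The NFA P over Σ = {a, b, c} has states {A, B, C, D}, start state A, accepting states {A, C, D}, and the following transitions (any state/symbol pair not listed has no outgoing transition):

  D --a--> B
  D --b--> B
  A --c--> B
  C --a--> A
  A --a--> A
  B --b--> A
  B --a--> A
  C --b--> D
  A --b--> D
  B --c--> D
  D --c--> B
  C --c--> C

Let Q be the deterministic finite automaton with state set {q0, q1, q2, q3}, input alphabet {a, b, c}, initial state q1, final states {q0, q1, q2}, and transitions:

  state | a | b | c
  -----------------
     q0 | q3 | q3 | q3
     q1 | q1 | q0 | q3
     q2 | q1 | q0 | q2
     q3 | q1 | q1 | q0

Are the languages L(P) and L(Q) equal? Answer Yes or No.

Yes

Exploring the product automaton P × Q from the start pair (A, q1), following both machines on each input symbol, reaches 3 state pairs: (A, q1), (D, q0), (B, q3).
P accepts in {A, C, D} and Q accepts in {q0, q1, q2}. In every reachable pair the two components are either both accepting — (A, q1), (D, q0) — or both non-accepting, so no string is accepted by exactly one of the machines: L(P) \ L(Q) and L(Q) \ L(P) are both empty.
Hence every string is accepted by P iff it is accepted by Q, and the two languages coincide.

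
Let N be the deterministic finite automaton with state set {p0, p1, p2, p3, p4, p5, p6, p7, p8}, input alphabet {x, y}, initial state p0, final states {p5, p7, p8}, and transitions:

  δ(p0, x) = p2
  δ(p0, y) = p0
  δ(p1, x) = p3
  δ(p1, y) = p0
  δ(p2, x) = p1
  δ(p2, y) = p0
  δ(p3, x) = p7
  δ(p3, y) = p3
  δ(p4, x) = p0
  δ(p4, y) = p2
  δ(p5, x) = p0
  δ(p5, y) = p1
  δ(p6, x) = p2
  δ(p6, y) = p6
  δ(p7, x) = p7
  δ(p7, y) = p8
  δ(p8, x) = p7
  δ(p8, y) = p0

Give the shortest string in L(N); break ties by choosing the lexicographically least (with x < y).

xxxx

A breadth-first search from p0 reaches an accepting state first via the path p0 → p2 → p1 → p3 → p7 on input xxxx.
No string of length < 4 is accepted (BFS exhausts all shorter strings without reaching an accepting state), and xxxx is the lexicographically least accepting string of length 4.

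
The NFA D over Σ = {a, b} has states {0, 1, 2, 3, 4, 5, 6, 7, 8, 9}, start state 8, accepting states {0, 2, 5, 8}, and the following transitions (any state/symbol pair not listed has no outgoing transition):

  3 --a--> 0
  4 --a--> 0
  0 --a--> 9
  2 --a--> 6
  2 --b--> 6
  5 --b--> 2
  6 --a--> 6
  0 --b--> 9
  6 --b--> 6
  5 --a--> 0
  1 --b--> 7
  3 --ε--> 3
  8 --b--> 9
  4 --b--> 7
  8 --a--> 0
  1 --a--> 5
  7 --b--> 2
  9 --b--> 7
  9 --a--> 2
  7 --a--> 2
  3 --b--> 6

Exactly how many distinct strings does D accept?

11

The useful subgraph on states {0, 2, 7, 8, 9} is acyclic, so L(D) is finite; the longest accepting path visits 5 useful states, giving maximum string length 4.
Counting accepting paths from 8 by length: 1 of length 0, 1 of length 1, 1 of length 2, 4 of length 3, 4 of length 4. Total 11.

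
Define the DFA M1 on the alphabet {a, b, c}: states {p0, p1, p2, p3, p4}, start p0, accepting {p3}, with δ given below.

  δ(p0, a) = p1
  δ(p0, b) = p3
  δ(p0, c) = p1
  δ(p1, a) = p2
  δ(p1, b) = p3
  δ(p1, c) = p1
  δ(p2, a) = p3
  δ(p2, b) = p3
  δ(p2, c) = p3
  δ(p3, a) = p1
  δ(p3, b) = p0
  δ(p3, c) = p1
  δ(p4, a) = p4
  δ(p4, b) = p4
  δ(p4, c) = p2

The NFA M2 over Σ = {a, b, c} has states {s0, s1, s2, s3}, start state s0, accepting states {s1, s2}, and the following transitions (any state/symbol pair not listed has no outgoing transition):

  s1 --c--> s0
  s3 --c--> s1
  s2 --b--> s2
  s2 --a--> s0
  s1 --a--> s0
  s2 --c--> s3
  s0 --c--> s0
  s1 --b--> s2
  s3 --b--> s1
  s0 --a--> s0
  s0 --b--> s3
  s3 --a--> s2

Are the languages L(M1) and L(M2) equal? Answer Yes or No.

No

The string b is accepted by M1 but rejected by M2.
So L(M1) ≠ L(M2).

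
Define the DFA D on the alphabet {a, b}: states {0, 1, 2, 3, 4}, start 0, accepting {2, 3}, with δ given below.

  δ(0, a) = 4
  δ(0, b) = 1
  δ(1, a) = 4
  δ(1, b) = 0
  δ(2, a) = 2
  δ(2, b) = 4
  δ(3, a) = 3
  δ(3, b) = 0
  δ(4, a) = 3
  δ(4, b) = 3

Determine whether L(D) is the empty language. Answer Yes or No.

The string aa is accepted: the run 0 → 4 → 3 ends in the accepting state 3.
Since at least one string is accepted, L(D) is not empty.

No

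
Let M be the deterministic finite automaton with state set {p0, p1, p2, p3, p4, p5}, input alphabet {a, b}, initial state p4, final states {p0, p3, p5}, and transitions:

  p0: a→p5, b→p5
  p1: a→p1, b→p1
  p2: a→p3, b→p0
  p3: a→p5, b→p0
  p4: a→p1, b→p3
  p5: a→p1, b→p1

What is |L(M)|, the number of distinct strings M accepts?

5

The useful subgraph on states {p0, p3, p4, p5} is acyclic, so L(M) is finite; the longest accepting path visits 4 useful states, giving maximum string length 3.
Counting accepting paths from p4 by length: 1 of length 1, 2 of length 2, 2 of length 3. Total 5.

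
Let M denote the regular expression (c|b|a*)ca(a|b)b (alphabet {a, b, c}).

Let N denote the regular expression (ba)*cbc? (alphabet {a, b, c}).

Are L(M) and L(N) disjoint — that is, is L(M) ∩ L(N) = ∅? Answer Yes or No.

Yes

Converting the expression M to a DFA (subset construction, then merging equivalent states) gives the minimal DFA with states {m0, m1, m2, m3, m4, m5, m6, m7, m8}, start state m0, accepting states {m8} and transitions m0: a→m1, b→m2, c→m3; m1: a→m1, b→m4, c→m5; m2: a→m4, b→m4, c→m5; m3: a→m6, b→m4, c→m5; m4: a→m4, b→m4, c→m4; m5: a→m6, b→m4, c→m4; m6: a→m7, b→m7, c→m4; m7: a→m4, b→m8, c→m4; m8: a→m4, b→m4, c→m4.
Converting the expression N to a DFA (subset construction, then merging equivalent states) gives the minimal DFA with states {n0, n1, n2, n3, n4, n5}, start state n0, accepting states {n4, n5} and transitions n0: a→n1, b→n2, c→n3; n1: a→n1, b→n1, c→n1; n2: a→n0, b→n1, c→n1; n3: a→n1, b→n4, c→n1; n4: a→n1, b→n1, c→n5; n5: a→n1, b→n1, c→n1.
Exploring the product automaton M × N from the start pair (m0, n0), following both machines on each input symbol, reaches 14 state pairs: (m0, n0), (m1, n1), (m2, n2), (m3, n3), (m4, n1), (m5, n1), (m4, n0), (m6, n1), (m4, n4), (m4, n2), (m4, n3), (m7, n1), (m4, n5), (m8, n1).
M accepts in {m8} and N accepts in {n4, n5}; no reachable pair has both components accepting, so no string drives both machines to acceptance simultaneously and L(M) ∩ L(N) = ∅.
So no string is accepted by both, and the intersection is empty.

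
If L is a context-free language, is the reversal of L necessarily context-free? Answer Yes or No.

Yes

Reversing the right-hand side of every production of a context-free grammar for L gives a context-free grammar for Lᴿ (induction on derivation length).
So the context-free languages are closed under reversal.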